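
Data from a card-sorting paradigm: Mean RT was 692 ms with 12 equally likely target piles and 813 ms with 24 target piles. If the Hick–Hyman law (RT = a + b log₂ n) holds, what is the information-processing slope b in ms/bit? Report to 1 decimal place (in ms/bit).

b = (RT₂ − RT₁)/(log₂ n₂ − log₂ n₁) = (813 − 692)/(4.5850 − 3.5850) = 121.000 ms/bit.

121.0 ms/bit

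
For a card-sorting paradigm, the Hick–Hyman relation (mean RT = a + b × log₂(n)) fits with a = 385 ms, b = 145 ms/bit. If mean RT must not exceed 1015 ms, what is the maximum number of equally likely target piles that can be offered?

20

Set 385 + 145·log₂ n ≤ 1015 → log₂ n ≤ (1015 − 385)/145 = 4.3448.
So n ≤ 2^4.3448 = 20.320; the largest integer n is 20.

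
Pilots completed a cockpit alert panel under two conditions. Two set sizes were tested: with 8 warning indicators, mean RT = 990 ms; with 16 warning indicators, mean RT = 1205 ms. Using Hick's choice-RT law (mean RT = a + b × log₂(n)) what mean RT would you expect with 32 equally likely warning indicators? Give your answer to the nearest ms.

Solve the two-equation system in a and b:
  b = (1205 − 990) / (log₂ 16 − log₂ 8) = 215 / (4 − 3) = 215 ms/bit
  a = 990 − 215 × 3 = 345 ms
Then RT(32) = 345 + 215 × log₂ 32 = 345 + 215 × 5 ≈ 1420.000 ms.

1420 ms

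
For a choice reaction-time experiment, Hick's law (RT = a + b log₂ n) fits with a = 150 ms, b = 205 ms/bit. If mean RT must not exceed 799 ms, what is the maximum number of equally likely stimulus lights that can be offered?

8

Set 150 + 205·log₂ n ≤ 799 → log₂ n ≤ (799 − 150)/205 = 3.1659.
So n ≤ 2^3.1659 = 8.975; the largest integer n is 8.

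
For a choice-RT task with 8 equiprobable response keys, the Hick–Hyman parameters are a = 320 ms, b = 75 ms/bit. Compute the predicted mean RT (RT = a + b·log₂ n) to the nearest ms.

545 ms

log₂(8) = 3 bits, so RT = 320 + 75 × 3 ≈ 545.000 ms.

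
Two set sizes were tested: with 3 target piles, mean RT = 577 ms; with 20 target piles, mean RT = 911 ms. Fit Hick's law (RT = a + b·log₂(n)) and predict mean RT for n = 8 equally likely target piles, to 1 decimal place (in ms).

749.7 ms

With log₂ n on the abscissa the relation is linear; from the two conditions:
  b = (911 − 577) / (log₂ 20 − log₂ 3) = 334 / (4.3219 − 1.5850) = 122.033 ms/bit
  a = 577 − 122.033 × 1.5850 = 383.582 ms
Then RT(8) = 383.582 + 122.033 × log₂ 8 = 383.582 + 122.033 × 3 ≈ 749.681 ms.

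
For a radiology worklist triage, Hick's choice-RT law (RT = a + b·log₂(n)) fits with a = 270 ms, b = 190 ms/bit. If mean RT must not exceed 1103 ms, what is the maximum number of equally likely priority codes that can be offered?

Information budget: (1103 − 270)/190 = 4.3842 bits, so n ≤ 2^4.3842 = 20.882 → at most 20.

20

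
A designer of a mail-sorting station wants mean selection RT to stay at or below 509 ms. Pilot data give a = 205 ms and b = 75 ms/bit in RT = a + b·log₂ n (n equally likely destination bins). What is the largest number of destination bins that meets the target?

75·log₂ n ≤ 509 − 205 = 304, giving log₂ n ≤ 4.0533 and n ≤ 16.603. The largest whole number is 16.

16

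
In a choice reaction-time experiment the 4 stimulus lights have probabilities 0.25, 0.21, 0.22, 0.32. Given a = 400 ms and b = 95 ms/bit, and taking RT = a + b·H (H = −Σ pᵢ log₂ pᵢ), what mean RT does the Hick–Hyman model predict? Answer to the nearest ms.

588 ms

Entropy contributions −pᵢ log₂ pᵢ: 0.5000, 0.4728, 0.4806, 0.5260; sum H = 1.9794 bits.
RT = a + bH = 400 + 95·1.9794 = 588.05 ms.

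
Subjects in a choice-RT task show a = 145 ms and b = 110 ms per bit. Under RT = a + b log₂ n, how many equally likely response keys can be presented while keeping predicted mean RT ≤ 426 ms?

Information budget: (426 − 145)/110 = 2.5545 bits, so n ≤ 2^2.5545 = 5.875 → at most 5.

5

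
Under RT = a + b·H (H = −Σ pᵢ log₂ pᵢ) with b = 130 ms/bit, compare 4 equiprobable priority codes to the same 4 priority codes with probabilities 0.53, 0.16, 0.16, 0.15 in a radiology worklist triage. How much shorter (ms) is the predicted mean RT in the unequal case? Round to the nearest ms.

34 ms

The RT saving is b·ΔH. Equiprobable H₀ = log₂(4) = 2.0000 bits; with the given probabilities H = 1.7420 bits.
b·(H₀ − H) = 130 × (2.0000 − 1.7420) = 33.54 ms.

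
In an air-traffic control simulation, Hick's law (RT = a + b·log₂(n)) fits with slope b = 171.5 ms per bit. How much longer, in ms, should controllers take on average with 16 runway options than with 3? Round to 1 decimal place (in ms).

Only the slope matters, since a is common to both: ΔRT = b·log₂(n₂/n₁).
log₂(16) − log₂(3) = 4 − 1.5850 = 2.4150.
ΔRT = 171.5 × 2.4150 = 414.179 ms.

414.2 ms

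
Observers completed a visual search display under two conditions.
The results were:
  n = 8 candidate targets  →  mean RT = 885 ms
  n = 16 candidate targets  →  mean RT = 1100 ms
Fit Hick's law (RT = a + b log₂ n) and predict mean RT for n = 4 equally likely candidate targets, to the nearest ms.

670 ms

Solve the two-equation system in a and b:
  b = (1100 − 885) / (log₂ 16 − log₂ 8) = 215 / (4 − 3) = 215 ms/bit
  a = 885 − 215 × 3 = 240 ms
Then RT(4) = 240 + 215 × log₂ 4 = 240 + 215 × 2 ≈ 670.000 ms.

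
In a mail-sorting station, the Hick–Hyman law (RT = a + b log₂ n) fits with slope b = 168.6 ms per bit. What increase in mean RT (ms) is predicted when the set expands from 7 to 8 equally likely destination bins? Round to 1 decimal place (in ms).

The intercept a cancels: ΔRT = b·(log₂ n₂ − log₂ n₁) = b·log₂(n₂/n₁).
log₂(8) − log₂(7) = 3 − 2.8074 = 0.1926.
ΔRT = 168.6 × 0.1926 = 32.480 ms.

32.5 ms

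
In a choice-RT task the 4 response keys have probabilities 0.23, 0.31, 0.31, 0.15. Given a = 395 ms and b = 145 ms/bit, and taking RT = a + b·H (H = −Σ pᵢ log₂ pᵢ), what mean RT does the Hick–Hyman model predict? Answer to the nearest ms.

Entropy contributions −pᵢ log₂ pᵢ: 0.4877, 0.5238, 0.5238, 0.4105; sum H = 1.9458 bits.
RT = a + bH = 395 + 145·1.9458 = 677.14 ms.

677 ms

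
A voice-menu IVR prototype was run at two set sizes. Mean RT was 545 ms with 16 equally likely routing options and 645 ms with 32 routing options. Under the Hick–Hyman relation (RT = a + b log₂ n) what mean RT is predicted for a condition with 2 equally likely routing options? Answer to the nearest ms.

Fit slope and intercept:
  b = (645 − 545) / (log₂ 32 − log₂ 16) = 100 / (5 − 4) = 100 ms/bit
  a = 545 − 100 × 4 = 145 ms
Then RT(2) = 145 + 100 × log₂ 2 = 145 + 100 × 1 ≈ 245.000 ms.

245 ms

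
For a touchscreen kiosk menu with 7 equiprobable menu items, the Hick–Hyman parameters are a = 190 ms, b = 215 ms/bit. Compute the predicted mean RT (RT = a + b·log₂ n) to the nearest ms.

794 ms

log₂(7) = 2.8074 bits, so RT = 190 + 215 × 2.8074 ≈ 793.581 ms.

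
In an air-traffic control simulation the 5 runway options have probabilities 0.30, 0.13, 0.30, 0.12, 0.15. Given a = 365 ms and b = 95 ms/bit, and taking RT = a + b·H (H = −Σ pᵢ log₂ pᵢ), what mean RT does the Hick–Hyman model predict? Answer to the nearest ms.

574 ms

Entropy contributions −pᵢ log₂ pᵢ: 0.5211, 0.3826, 0.5211, 0.3671, 0.4105; sum H = 2.2024 bits.
RT = a + bH = 365 + 95·2.2024 = 574.23 ms.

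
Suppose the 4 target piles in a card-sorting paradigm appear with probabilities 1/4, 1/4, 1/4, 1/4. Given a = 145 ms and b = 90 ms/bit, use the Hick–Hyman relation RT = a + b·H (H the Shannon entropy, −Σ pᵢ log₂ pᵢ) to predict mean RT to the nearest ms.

325 ms

Each term −pᵢ log₂ pᵢ: 0.25·2 + 0.25·2 + 0.25·2 + 0.25·2; summed, H = 2.000 bits.
Mean RT = a + bH = 145 + 90·2.000 = 325.00 ms.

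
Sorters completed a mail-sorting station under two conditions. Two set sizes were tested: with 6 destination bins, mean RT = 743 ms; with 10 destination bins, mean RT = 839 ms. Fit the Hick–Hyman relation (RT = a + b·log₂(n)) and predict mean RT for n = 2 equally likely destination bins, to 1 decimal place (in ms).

Solve the two-equation system in a and b:
  b = (839 − 743) / (log₂ 10 − log₂ 6) = 96 / (3.3219 − 2.5850) = 130.264 ms/bit
  a = 743 − 130.264 × 2.5850 = 406.273 ms
Then RT(2) = 406.273 + 130.264 × log₂ 2 = 406.273 + 130.264 × 1 ≈ 536.537 ms.

536.5 ms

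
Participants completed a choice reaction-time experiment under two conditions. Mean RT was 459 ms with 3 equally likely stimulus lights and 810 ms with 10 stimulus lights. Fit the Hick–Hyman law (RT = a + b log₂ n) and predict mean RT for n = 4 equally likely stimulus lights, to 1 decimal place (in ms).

542.9 ms

Solve the two-equation system in a and b:
  b = (810 − 459) / (log₂ 10 − log₂ 3) = 351 / (3.3219 − 1.5850) = 202.077 ms/bit
  a = 459 − 202.077 × 1.5850 = 138.716 ms
Then RT(4) = 138.716 + 202.077 × log₂ 4 = 138.716 + 202.077 × 2 ≈ 542.869 ms.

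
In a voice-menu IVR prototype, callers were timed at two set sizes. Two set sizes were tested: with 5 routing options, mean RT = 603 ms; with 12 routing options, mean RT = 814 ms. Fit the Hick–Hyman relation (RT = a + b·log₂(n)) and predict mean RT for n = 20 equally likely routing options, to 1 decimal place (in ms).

RT is linear in log₂ n, so two points fix the line:
  b = (814 − 603) / (log₂ 12 − log₂ 5) = 211 / (3.5850 − 2.3219) = 167.058 ms/bit
  a = 603 − 167.058 × 2.3219 = 215.103 ms
Then RT(20) = 215.103 + 167.058 × log₂ 20 = 215.103 + 167.058 × 4.3219 ≈ 937.116 ms.

937.1 ms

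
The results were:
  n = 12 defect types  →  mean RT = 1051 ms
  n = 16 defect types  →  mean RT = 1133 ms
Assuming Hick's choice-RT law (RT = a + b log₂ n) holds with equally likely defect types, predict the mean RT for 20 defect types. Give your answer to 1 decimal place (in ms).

With log₂ n on the abscissa the relation is linear; from the two conditions:
  b = (1133 − 1051) / (log₂ 16 − log₂ 12) = 82 / (4 − 3.5850) = 197.573 ms/bit
  a = 1051 − 197.573 × 3.5850 = 342.710 ms
Then RT(20) = 342.710 + 197.573 × log₂ 20 = 342.710 + 197.573 × 4.3219 ≈ 1196.604 ms.

1196.6 ms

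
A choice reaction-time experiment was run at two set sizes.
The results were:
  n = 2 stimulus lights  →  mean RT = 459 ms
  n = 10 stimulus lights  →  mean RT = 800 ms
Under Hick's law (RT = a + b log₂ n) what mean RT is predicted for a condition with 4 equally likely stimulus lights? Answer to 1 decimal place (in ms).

With log₂ n on the abscissa the relation is linear; from the two conditions:
  b = (800 − 459) / (log₂ 10 − log₂ 2) = 341 / (3.3219 − 1) = 146.861 ms/bit
  a = 459 − 146.861 × 1 = 312.139 ms
Then RT(4) = 312.139 + 146.861 × log₂ 4 = 312.139 + 146.861 × 2 ≈ 605.861 ms.

605.9 ms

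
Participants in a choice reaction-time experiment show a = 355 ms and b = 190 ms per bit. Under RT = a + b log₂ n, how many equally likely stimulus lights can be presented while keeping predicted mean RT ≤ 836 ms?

Information budget: (836 − 355)/190 = 2.5316 bits, so n ≤ 2^2.5316 = 5.782 → at most 5.

5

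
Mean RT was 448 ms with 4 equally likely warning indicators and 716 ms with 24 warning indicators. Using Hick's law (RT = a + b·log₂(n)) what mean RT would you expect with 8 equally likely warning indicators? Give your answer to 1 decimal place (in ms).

With log₂ n on the abscissa the relation is linear; from the two conditions:
  b = (716 − 448) / (log₂ 24 − log₂ 4) = 268 / (4.5850 − 2) = 103.677 ms/bit
  a = 448 − 103.677 × 2 = 240.647 ms
Then RT(8) = 240.647 + 103.677 × log₂ 8 = 240.647 + 103.677 × 3 ≈ 551.677 ms.

551.7 ms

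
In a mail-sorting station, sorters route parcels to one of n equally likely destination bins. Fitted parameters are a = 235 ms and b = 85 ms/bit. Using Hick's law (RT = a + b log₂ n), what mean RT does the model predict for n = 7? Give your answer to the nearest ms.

log₂(7) = 2.8074 bits, so RT = 235 + 85 × 2.8074 ≈ 473.625 ms.

474 ms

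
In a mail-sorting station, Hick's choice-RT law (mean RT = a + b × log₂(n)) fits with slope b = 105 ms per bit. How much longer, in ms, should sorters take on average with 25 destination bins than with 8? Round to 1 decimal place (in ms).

172.6 ms

Only the slope matters, since a is common to both: ΔRT = b·log₂(n₂/n₁).
log₂(25) − log₂(8) = 4.6439 − 3 = 1.6439.
ΔRT = 105 × 1.6439 = 172.605 ms.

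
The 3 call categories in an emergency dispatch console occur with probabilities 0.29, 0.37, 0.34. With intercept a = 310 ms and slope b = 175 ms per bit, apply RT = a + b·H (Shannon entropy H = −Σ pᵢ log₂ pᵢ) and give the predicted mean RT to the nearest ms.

586 ms

Entropy contributions −pᵢ log₂ pᵢ: 0.5179, 0.5307, 0.5292; sum H = 1.5778 bits.
RT = a + bH = 310 + 175·1.5778 = 586.12 ms.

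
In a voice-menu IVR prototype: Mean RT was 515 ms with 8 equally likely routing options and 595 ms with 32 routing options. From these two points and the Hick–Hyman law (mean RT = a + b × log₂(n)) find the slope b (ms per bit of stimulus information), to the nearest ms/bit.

b = (RT₂ − RT₁)/(log₂ n₂ − log₂ n₁) = (595 − 515)/(5 − 3) = 40 ms/bit.

40 ms/bit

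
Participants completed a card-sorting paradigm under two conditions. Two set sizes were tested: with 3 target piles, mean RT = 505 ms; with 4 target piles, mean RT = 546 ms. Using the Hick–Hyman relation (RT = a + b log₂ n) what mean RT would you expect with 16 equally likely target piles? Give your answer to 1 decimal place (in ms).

743.6 ms

Solve the two-equation system in a and b:
  b = (546 − 505) / (log₂ 4 − log₂ 3) = 41 / (2 − 1.5850) = 98.786 ms/bit
  a = 505 − 98.786 × 1.5850 = 348.427 ms
Then RT(16) = 348.427 + 98.786 × log₂ 16 = 348.427 + 98.786 × 4 ≈ 743.573 ms.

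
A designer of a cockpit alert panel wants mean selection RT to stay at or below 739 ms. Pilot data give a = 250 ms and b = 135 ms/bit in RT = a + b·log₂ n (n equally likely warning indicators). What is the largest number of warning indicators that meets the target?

12

Set 250 + 135·log₂ n ≤ 739 → log₂ n ≤ (739 − 250)/135 = 3.6222.
So n ≤ 2^3.6222 = 12.314; the largest integer n is 12.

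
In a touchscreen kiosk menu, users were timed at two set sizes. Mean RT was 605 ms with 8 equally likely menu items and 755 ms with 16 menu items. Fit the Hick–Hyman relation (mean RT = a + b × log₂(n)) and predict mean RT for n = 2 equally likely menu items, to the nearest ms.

Solve the two-equation system in a and b:
  b = (755 − 605) / (log₂ 16 − log₂ 8) = 150 / (4 − 3) = 150 ms/bit
  a = 605 − 150 × 3 = 155 ms
Then RT(2) = 155 + 150 × log₂ 2 = 155 + 150 × 1 ≈ 305.000 ms.

305 ms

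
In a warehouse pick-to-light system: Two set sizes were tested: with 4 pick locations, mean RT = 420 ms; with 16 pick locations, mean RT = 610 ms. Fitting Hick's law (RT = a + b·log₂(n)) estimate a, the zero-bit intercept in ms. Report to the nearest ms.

Slope: b = (610 − 420) / (log₂ 16 − log₂ 4) = 190/2.0000 = 95 ms/bit.
Intercept: a = 420 − 95·log₂(4) = 230.000 ms.

230 ms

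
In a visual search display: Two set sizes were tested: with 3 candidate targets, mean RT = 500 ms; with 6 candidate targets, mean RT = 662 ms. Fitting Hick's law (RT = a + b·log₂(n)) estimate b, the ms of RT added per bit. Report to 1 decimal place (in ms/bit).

The slope on a log₂ axis is (662 − 500) / (2.5850 − 1.5850) = 162.000 ms/bit.

162.0 ms/bit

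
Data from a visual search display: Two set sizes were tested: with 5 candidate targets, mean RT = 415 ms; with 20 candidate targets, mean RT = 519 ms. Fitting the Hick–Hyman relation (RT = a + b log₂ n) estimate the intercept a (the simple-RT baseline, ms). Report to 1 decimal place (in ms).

294.3 ms

Slope: b = (519 − 415) / (log₂ 20 − log₂ 5) = 104/2.0000 = 52.000 ms/bit.
a = RT₁ − b·log₂ n₁ = 415 − 52.000 × 2.3219 = 294.260 ms.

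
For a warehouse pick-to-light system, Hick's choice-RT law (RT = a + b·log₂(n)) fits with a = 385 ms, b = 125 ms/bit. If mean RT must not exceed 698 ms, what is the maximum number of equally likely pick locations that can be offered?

125·log₂ n ≤ 698 − 385 = 313, giving log₂ n ≤ 2.5040 and n ≤ 5.673. The largest whole number is 5.

5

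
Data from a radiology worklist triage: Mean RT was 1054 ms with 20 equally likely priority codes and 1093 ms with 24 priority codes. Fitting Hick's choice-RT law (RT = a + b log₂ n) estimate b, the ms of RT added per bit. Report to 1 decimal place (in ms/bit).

148.3 ms/bit

The slope on a log₂ axis is (1093 − 1054) / (4.5850 − 4.3219) = 148.270 ms/bit.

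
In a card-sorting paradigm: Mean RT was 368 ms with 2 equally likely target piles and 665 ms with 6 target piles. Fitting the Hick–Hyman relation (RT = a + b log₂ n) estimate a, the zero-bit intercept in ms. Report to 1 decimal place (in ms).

180.6 ms

The slope on a log₂ axis is (665 − 368) / (2.5850 − 1) = 187.386 ms/bit.
a = RT₁ − b·log₂ n₁ = 368 − 187.386 × 1 = 180.614 ms.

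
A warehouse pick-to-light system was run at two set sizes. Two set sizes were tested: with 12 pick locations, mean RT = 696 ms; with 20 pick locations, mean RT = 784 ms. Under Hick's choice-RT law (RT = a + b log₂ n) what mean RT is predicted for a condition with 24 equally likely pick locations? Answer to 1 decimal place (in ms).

Fit slope and intercept:
  b = (784 − 696) / (log₂ 20 − log₂ 12) = 88 / (4.3219 − 3.5850) = 119.409 ms/bit
  a = 696 − 119.409 × 3.5850 = 267.925 ms
Then RT(24) = 267.925 + 119.409 × log₂ 24 = 267.925 + 119.409 × 4.5850 ≈ 815.409 ms.

815.4 ms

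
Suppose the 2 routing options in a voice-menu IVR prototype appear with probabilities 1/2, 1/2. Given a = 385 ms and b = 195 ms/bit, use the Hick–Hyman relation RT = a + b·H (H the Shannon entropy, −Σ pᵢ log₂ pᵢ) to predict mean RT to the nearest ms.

580 ms

H = −Σ pᵢ log₂ pᵢ = 0.5·1 + 0.5·1 = 1.000 bits.
RT = 385 + 195 × 1.000 = 580.00 ms.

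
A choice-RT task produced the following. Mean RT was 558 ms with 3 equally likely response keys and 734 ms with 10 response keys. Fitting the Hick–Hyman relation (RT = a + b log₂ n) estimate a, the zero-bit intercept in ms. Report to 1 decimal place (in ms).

397.4 ms

Slope: b = (734 − 558) / (log₂ 10 − log₂ 3) = 176/1.7370 = 101.326 ms/bit.
a = RT₁ − b·log₂ n₁ = 558 − 101.326 × 1.5850 = 397.402 ms.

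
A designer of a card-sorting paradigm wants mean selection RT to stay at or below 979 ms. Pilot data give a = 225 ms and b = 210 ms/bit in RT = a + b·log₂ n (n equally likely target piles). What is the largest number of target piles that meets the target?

12

210·log₂ n ≤ 979 − 225 = 754, giving log₂ n ≤ 3.5905 and n ≤ 12.046. The largest whole number is 12.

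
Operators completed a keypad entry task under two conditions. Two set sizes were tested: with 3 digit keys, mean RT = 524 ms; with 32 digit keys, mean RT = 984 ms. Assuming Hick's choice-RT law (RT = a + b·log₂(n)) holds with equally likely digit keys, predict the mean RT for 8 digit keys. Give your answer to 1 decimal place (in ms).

RT is linear in log₂ n, so two points fix the line:
  b = (984 − 524) / (log₂ 32 − log₂ 3) = 460 / (5 − 1.5850) = 134.698 ms/bit
  a = 524 − 134.698 × 1.5850 = 310.508 ms
Then RT(8) = 310.508 + 134.698 × log₂ 8 = 310.508 + 134.698 × 3 ≈ 714.603 ms.

714.6 ms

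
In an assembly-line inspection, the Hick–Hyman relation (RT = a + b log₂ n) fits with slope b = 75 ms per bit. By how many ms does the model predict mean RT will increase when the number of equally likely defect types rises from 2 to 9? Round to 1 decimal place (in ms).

ΔRT = (a + b log₂ n₂) − (a + b log₂ n₁) = b·(log₂ n₂ − log₂ n₁).
log₂(9) − log₂(2) = 3.1699 − 1 = 2.1699.
ΔRT = 75 × 2.1699 = 162.744 ms.

162.7 ms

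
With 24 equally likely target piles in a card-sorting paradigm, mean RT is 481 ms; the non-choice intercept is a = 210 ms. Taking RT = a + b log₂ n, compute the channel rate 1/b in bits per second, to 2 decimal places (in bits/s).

16.92 bits/s

b = (481 − 210)/log₂ 24 = 271/4.5850 = 59.106 ms per bit = 0.05911 s/bit; the reciprocal is 16.919 bits/s.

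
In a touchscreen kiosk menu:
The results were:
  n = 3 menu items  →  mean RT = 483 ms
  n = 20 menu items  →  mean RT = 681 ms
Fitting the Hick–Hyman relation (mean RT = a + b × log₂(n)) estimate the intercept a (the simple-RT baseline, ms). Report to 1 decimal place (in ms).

368.3 ms

Slope: b = (681 − 483) / (log₂ 20 − log₂ 3) = 198/2.7370 = 72.343 ms/bit.
Intercept: a = 483 − 72.343·log₂(3) = 368.339 ms.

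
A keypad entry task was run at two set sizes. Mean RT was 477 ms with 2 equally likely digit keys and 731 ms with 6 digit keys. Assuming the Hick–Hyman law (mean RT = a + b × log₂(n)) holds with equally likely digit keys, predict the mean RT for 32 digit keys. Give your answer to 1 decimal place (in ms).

Fit slope and intercept:
  b = (731 − 477) / (log₂ 6 − log₂ 2) = 254 / (2.5850 − 1) = 160.256 ms/bit
  a = 477 − 160.256 × 1 = 316.744 ms
Then RT(32) = 316.744 + 160.256 × log₂ 32 = 316.744 + 160.256 × 5 ≈ 1118.025 ms.

1118.0 ms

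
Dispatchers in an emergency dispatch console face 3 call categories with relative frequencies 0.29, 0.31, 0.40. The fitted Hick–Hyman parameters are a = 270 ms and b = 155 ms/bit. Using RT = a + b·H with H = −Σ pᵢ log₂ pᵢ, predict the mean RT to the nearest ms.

513 ms

Entropy contributions −pᵢ log₂ pᵢ: 0.5179, 0.5238, 0.5288; sum H = 1.5705 bits.
RT = a + bH = 270 + 155·1.5705 = 513.42 ms.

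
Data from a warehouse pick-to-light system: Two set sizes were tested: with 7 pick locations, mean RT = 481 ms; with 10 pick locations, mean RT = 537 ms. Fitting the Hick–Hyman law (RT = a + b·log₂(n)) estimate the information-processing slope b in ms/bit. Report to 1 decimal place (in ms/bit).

The slope on a log₂ axis is (537 − 481) / (3.3219 − 2.8074) = 108.828 ms/bit.

108.8 ms/bit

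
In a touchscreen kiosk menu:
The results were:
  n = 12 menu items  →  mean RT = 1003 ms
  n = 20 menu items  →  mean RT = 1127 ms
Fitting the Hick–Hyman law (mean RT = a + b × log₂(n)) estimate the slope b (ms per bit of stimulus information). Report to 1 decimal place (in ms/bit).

Slope: b = (1127 − 1003) / (log₂ 20 − log₂ 12) = 124/0.7370 = 168.258 ms/bit.

168.3 ms/bit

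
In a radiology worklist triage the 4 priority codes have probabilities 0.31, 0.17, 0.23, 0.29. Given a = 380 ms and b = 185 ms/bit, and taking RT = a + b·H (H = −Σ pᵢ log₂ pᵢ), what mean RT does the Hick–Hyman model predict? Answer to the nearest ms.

Entropy contributions −pᵢ log₂ pᵢ: 0.5238, 0.4346, 0.4877, 0.5179; sum H = 1.9640 bits.
RT = a + bH = 380 + 185·1.9640 = 743.33 ms.

743 ms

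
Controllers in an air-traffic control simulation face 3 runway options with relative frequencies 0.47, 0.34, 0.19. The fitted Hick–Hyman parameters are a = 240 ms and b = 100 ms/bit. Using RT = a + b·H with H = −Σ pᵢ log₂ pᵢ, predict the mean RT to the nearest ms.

390 ms

Entropy contributions −pᵢ log₂ pᵢ: 0.5120, 0.5292, 0.4552; sum H = 1.4964 bits.
RT = a + bH = 240 + 100·1.4964 = 389.64 ms.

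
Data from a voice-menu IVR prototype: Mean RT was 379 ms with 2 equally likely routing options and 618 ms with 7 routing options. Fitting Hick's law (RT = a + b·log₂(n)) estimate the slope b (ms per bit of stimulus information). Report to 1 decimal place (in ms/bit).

132.2 ms/bit

The slope on a log₂ axis is (618 − 379) / (2.8074 − 1) = 132.237 ms/bit.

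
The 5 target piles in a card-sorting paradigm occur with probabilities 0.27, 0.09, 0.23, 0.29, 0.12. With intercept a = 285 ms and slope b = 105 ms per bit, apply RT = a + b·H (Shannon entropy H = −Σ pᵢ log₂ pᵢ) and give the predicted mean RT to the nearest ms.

Entropy contributions −pᵢ log₂ pᵢ: 0.5100, 0.3127, 0.4877, 0.5179, 0.3671; sum H = 2.1953 bits.
RT = a + bH = 285 + 105·2.1953 = 515.51 ms.

516 ms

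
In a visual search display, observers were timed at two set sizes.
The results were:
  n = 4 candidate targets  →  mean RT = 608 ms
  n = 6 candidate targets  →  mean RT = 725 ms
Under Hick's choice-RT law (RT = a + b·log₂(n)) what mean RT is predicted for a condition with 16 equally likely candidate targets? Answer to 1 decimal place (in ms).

1008.0 ms

With log₂ n on the abscissa the relation is linear; from the two conditions:
  b = (725 − 608) / (log₂ 6 − log₂ 4) = 117 / (2.5850 − 2) = 200.013 ms/bit
  a = 608 − 200.013 × 2 = 207.974 ms
Then RT(16) = 207.974 + 200.013 × log₂ 16 = 207.974 + 200.013 × 4 ≈ 1008.026 ms.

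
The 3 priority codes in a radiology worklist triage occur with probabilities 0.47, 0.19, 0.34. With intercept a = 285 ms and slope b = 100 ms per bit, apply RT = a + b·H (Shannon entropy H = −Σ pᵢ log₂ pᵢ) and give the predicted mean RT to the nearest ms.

435 ms

H = 0.47·log₂(1/0.47) + 0.19·log₂(1/0.19) + 0.34·log₂(1/0.34) = 1.4964 bits.
RT = 285 + 100 × 1.4964 = 434.64 ms.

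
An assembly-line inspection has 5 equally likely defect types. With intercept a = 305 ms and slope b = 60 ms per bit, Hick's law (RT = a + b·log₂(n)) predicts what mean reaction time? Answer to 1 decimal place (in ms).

log₂(5) = 2.3219 bits, so RT = 305 + 60 × 2.3219 ≈ 444.316 ms.

444.3 ms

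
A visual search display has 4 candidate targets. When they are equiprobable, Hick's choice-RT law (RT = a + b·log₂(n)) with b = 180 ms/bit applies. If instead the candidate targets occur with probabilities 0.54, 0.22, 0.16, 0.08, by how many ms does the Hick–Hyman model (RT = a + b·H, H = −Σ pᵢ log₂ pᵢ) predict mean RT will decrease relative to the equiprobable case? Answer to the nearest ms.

The RT saving is b·ΔH. Equiprobable H₀ = log₂(4) = 2.0000 bits; with the given probabilities H = 1.6751 bits.
b·(H₀ − H) = 180 × (2.0000 − 1.6751) = 58.47 ms.

58 ms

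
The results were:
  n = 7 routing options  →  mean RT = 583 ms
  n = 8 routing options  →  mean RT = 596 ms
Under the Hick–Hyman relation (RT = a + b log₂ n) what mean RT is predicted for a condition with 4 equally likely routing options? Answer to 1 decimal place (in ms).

Fit slope and intercept:
  b = (596 − 583) / (log₂ 8 − log₂ 7) = 13 / (3 − 2.8074) = 67.482 ms/bit
  a = 583 − 67.482 × 2.8074 = 393.555 ms
Then RT(4) = 393.555 + 67.482 × log₂ 4 = 393.555 + 67.482 × 2 ≈ 528.518 ms.

528.5 ms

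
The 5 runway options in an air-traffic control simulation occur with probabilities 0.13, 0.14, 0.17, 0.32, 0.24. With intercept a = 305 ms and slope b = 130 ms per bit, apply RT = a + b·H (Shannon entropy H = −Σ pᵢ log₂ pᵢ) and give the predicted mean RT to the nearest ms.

595 ms

H = 0.13·log₂(1/0.13) + 0.14·log₂(1/0.14) + 0.17·log₂(1/0.17) + 0.32·log₂(1/0.32) + 0.24·log₂(1/0.24) = 2.2345 bits.
RT = 305 + 130 × 2.2345 = 595.49 ms.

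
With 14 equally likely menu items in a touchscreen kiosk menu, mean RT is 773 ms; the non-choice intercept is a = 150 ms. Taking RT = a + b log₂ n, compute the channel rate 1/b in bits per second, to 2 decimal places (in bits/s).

Choice component = 773 − 150 = 623 ms over log₂(14) = 3.8074 bits.
b = 623 / 3.8074 = 163.631 ms/bit, so 1/b = 6.111 bits/s.

6.11 bits/s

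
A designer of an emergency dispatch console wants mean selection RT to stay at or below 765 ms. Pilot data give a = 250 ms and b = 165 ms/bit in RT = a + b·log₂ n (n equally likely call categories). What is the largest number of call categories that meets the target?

8

Set 250 + 165·log₂ n ≤ 765 → log₂ n ≤ (765 − 250)/165 = 3.1212.
So n ≤ 2^3.1212 = 8.701; the largest integer n is 8.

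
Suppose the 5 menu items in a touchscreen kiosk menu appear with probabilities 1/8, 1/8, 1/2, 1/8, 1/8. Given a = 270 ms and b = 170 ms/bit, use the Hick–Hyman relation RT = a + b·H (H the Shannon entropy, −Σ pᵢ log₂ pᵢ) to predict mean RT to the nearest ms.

H = −Σ pᵢ log₂ pᵢ = 0.125·3 + 0.125·3 + 0.5·1 + 0.125·3 + 0.125·3 = 2.000 bits.
RT = 270 + 170 × 2.000 = 610.00 ms.

610 ms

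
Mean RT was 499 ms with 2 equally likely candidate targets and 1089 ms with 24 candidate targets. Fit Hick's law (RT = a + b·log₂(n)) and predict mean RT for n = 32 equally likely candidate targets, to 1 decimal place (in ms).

1157.3 ms

RT is linear in log₂ n, so two points fix the line:
  b = (1089 − 499) / (log₂ 24 − log₂ 2) = 590 / (4.5850 − 1) = 164.576 ms/bit
  a = 499 − 164.576 × 1 = 334.424 ms
Then RT(32) = 334.424 + 164.576 × log₂ 32 = 334.424 + 164.576 × 5 ≈ 1157.305 ms.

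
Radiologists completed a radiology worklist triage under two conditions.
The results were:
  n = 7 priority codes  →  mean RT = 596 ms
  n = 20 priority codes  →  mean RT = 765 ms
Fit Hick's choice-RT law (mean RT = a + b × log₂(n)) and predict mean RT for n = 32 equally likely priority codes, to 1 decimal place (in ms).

840.7 ms

Fit slope and intercept:
  b = (765 − 596) / (log₂ 20 − log₂ 7) = 169 / (4.3219 − 2.8074) = 111.583 ms/bit
  a = 596 − 111.583 × 2.8074 = 282.748 ms
Then RT(32) = 282.748 + 111.583 × log₂ 32 = 282.748 + 111.583 × 5 ≈ 840.661 ms.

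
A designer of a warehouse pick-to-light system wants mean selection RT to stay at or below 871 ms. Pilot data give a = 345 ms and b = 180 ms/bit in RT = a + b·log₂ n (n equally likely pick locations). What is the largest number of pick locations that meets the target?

Information budget: (871 − 345)/180 = 2.9222 bits, so n ≤ 2^2.9222 = 7.580 → at most 7.

7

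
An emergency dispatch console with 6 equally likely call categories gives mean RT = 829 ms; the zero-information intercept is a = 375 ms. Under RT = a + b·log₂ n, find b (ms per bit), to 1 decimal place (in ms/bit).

b = (829 − 375) / log₂(6) = 454 / 2.5850 = 175.631 ms/bit.

175.6 ms/bit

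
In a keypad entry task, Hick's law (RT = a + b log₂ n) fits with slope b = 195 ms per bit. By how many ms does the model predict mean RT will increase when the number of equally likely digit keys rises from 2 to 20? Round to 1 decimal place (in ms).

647.8 ms

Only the slope matters, since a is common to both: ΔRT = b·log₂(n₂/n₁).
log₂(20) − log₂(2) = 4.3219 − 1 = 3.3219.
ΔRT = 195 × 3.3219 = 647.776 ms.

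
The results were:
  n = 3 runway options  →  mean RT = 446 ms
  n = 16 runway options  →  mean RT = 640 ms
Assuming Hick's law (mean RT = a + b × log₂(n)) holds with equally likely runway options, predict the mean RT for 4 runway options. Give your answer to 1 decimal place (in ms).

479.3 ms

Fit slope and intercept:
  b = (640 − 446) / (log₂ 16 − log₂ 3) = 194 / (4 − 1.5850) = 80.330 ms/bit
  a = 446 − 80.330 × 1.5850 = 318.680 ms
Then RT(4) = 318.680 + 80.330 × log₂ 4 = 318.680 + 80.330 × 2 ≈ 479.340 ms.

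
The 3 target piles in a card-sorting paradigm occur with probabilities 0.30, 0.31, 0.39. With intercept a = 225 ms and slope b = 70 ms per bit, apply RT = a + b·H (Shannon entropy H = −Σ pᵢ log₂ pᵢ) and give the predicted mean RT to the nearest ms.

335 ms

Entropy contributions −pᵢ log₂ pᵢ: 0.5211, 0.5238, 0.5298; sum H = 1.5747 bits.
RT = a + bH = 225 + 70·1.5747 = 335.23 ms.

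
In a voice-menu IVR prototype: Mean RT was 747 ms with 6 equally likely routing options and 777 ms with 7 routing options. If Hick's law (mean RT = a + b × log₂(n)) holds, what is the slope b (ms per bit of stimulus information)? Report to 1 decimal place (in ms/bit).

134.9 ms/bit

The slope on a log₂ axis is (777 − 747) / (2.8074 − 2.5850) = 134.897 ms/bit.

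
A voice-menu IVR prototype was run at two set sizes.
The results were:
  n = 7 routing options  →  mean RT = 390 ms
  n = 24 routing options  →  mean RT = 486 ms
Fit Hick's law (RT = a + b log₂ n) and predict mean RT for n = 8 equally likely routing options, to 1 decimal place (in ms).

400.4 ms

RT is linear in log₂ n, so two points fix the line:
  b = (486 − 390) / (log₂ 24 − log₂ 7) = 96 / (4.5850 − 2.8074) = 54.005 ms/bit
  a = 390 − 54.005 × 2.8074 = 238.388 ms
Then RT(8) = 238.388 + 54.005 × log₂ 8 = 238.388 + 54.005 × 3 ≈ 400.404 ms.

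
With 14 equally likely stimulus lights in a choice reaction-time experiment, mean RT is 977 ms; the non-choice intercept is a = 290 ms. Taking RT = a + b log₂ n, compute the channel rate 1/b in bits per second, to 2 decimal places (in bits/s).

5.54 bits/s

Choice component = 977 − 290 = 687 ms over log₂(14) = 3.8074 bits.
b = 687 / 3.8074 = 180.440 ms/bit, so 1/b = 5.542 bits/s.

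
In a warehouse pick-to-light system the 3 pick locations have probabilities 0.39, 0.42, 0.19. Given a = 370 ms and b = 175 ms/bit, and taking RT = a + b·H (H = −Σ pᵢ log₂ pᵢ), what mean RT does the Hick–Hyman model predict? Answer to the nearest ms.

634 ms

Entropy contributions −pᵢ log₂ pᵢ: 0.5298, 0.5256, 0.4552; sum H = 1.5107 bits.
RT = a + bH = 370 + 175·1.5107 = 634.37 ms.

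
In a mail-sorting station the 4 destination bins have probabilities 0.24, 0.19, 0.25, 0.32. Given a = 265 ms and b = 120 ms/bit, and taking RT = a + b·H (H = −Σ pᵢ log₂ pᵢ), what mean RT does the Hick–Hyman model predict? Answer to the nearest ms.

H = 0.24·log₂(1/0.24) + 0.19·log₂(1/0.19) + 0.25·log₂(1/0.25) + 0.32·log₂(1/0.32) = 1.9754 bits.
RT = 265 + 120 × 1.9754 = 502.05 ms.

502 ms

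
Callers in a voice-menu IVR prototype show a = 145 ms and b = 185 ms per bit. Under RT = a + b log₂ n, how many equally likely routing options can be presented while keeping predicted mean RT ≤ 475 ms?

Set 145 + 185·log₂ n ≤ 475 → log₂ n ≤ (475 − 145)/185 = 1.7838.
So n ≤ 2^1.7838 = 3.443; the largest integer n is 3.

3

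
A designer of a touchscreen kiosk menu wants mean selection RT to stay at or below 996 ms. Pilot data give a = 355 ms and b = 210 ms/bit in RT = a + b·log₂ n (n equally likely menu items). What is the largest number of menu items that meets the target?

Information budget: (996 − 355)/210 = 3.0524 bits, so n ≤ 2^3.0524 = 8.296 → at most 8.

8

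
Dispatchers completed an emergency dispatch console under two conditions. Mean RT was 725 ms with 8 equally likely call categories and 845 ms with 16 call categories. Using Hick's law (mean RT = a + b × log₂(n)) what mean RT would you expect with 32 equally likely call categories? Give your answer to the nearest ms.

965 ms

RT is linear in log₂ n, so two points fix the line:
  b = (845 − 725) / (log₂ 16 − log₂ 8) = 120 / (4 − 3) = 120 ms/bit
  a = 725 − 120 × 3 = 365 ms
Then RT(32) = 365 + 120 × log₂ 32 = 365 + 120 × 5 ≈ 965.000 ms.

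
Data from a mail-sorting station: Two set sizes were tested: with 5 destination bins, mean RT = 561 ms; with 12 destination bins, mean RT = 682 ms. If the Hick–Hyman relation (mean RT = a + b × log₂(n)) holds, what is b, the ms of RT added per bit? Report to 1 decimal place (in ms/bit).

95.8 ms/bit

b = (RT₂ − RT₁)/(log₂ n₂ − log₂ n₁) = (682 − 561)/(3.5850 − 2.3219) = 95.801 ms/bit.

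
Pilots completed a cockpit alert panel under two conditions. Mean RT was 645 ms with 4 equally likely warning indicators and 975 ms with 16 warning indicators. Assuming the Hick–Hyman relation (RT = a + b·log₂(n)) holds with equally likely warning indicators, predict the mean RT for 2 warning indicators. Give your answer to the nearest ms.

480 ms

With log₂ n on the abscissa the relation is linear; from the two conditions:
  b = (975 − 645) / (log₂ 16 − log₂ 4) = 330 / (4 − 2) = 165 ms/bit
  a = 645 − 165 × 2 = 315 ms
Then RT(2) = 315 + 165 × log₂ 2 = 315 + 165 × 1 ≈ 480.000 ms.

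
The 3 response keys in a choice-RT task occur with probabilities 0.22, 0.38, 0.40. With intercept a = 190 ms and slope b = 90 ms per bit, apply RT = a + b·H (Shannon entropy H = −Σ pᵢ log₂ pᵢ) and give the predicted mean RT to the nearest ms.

329 ms

H = 0.22·log₂(1/0.22) + 0.38·log₂(1/0.38) + 0.40·log₂(1/0.40) = 1.5398 bits.
RT = 190 + 90 × 1.5398 = 328.58 ms.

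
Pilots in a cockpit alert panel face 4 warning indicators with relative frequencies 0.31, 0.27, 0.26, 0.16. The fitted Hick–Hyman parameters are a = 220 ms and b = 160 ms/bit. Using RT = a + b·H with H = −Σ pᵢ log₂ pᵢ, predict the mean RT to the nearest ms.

534 ms

Entropy contributions −pᵢ log₂ pᵢ: 0.5238, 0.5100, 0.5053, 0.4230; sum H = 1.9621 bits.
RT = a + bH = 220 + 160·1.9621 = 533.94 ms.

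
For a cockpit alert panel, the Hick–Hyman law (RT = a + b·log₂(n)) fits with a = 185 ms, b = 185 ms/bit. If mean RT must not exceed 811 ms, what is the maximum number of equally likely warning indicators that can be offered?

10

Information budget: (811 − 185)/185 = 3.3838 bits, so n ≤ 2^3.3838 = 10.438 → at most 10.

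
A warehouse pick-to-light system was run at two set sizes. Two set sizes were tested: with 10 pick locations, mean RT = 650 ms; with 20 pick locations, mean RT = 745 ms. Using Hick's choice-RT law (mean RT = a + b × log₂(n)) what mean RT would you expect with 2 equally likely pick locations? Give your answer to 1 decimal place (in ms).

429.4 ms

Solve the two-equation system in a and b:
  b = (745 − 650) / (log₂ 20 − log₂ 10) = 95 / (4.3219 − 3.3219) = 95.000 ms/bit
  a = 650 − 95.000 × 3.3219 = 334.417 ms
Then RT(2) = 334.417 + 95.000 × log₂ 2 = 334.417 + 95.000 × 1 ≈ 429.417 ms.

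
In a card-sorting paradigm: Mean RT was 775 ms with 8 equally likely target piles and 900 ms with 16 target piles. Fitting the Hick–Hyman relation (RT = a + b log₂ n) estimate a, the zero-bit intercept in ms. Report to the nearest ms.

400 ms

The slope on a log₂ axis is (900 − 775) / (4 − 3) = 125 ms/bit.
a = RT₁ − b·log₂ n₁ = 775 − 125 × 3 = 400.000 ms.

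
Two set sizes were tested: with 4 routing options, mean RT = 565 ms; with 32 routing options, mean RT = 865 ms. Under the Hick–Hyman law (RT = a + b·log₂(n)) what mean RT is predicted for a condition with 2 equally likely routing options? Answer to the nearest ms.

Solve the two-equation system in a and b:
  b = (865 − 565) / (log₂ 32 − log₂ 4) = 300 / (5 − 2) = 100 ms/bit
  a = 565 − 100 × 2 = 365 ms
Then RT(2) = 365 + 100 × log₂ 2 = 365 + 100 × 1 ≈ 465.000 ms.

465 ms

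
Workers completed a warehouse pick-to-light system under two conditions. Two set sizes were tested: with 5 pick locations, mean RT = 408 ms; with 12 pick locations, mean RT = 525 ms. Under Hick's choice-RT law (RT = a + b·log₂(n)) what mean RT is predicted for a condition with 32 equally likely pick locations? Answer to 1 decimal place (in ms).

RT is linear in log₂ n, so two points fix the line:
  b = (525 − 408) / (log₂ 12 − log₂ 5) = 117 / (3.5850 − 2.3219) = 92.634 ms/bit
  a = 408 − 92.634 × 2.3219 = 192.910 ms
Then RT(32) = 192.910 + 92.634 × log₂ 32 = 192.910 + 92.634 × 5 ≈ 656.081 ms.

656.1 ms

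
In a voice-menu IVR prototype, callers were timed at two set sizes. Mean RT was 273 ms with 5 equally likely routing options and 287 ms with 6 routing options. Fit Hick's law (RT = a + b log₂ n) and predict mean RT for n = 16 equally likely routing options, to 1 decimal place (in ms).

Fit slope and intercept:
  b = (287 − 273) / (log₂ 6 − log₂ 5) = 14 / (2.5850 − 2.3219) = 53.225 ms/bit
  a = 273 − 53.225 × 2.3219 = 149.415 ms
Then RT(16) = 149.415 + 53.225 × log₂ 16 = 149.415 + 53.225 × 4 ≈ 362.315 ms.

362.3 ms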